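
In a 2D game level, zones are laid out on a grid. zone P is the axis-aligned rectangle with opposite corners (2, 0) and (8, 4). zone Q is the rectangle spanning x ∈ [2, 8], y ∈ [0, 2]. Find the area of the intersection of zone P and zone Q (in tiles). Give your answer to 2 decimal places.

12.00

|zone P∩zone Q|: x∈[2,8], y∈[0,2] → 6·2 = 12.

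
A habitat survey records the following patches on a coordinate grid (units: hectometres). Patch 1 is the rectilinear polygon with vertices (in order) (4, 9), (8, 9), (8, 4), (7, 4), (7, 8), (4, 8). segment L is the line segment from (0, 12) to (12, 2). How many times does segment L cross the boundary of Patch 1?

4

The segment meets the boundary at (8,5.333), (4.8,8), (7,6.167), (4,8.667).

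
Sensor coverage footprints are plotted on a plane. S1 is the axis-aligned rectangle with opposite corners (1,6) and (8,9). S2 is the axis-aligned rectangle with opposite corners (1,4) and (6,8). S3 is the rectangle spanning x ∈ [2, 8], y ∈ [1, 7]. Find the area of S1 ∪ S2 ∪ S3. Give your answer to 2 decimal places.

By inclusion–exclusion:
Individual areas: |S1| = 21, |S2| = 20, |S3| = 36.
|S1∩S2|: x∈[1,6], y∈[6,8] → 5·2 = 10.
|S1∩S3|: x∈[2,8], y∈[6,7] → 6·1 = 6.
|S2∩S3|: x∈[2,6], y∈[4,7] → 4·3 = 12.
|S1∩S2∩S3| = 4.
|S1 ∪ S2 ∪ S3| = 77 − 28 + 4 = 53.00.

53.00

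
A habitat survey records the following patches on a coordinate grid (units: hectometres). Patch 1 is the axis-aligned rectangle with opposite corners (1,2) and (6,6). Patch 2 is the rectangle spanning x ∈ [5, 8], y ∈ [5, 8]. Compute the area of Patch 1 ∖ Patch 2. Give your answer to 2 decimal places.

|Patch 1∩Patch 2|: x∈[5,6], y∈[5,6] → 1·1 = 1.
|Patch 1| = 20.
|Patch 1 ∖ Patch 2| = |Patch 1| − |Patch 1∩Patch 2| = 20 − 1 = 19.00.

19.00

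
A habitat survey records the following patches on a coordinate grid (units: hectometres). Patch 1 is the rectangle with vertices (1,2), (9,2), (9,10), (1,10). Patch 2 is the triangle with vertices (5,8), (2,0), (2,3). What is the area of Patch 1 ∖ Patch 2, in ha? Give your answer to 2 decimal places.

|Patch 1| = 64, |Patch 1∩Patch 2| = 3.75.
|Patch 1 ∖ Patch 2| = |Patch 1| − |Patch 1∩Patch 2| = 64 − 3.75 = 60.25.

60.25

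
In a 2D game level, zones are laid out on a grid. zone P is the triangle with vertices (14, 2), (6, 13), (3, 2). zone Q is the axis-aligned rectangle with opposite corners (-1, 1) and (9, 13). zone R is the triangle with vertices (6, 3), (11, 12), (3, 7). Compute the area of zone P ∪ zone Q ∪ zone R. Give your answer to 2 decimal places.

139.50

By inclusion–exclusion:
Individual areas: |zone P| = 60.5, |zone Q| = 120, |zone R| = 23.5.
|zone P∩zone Q| = 43.3125.
|zone P∩zone R| = 18.697.
|zone Q∩zone R| = 21.15.
|zone P∩zone Q∩zone R| = 18.6615.
|zone P ∪ zone Q ∪ zone R| = 204 − 83.1595 + 18.6615 = 139.50.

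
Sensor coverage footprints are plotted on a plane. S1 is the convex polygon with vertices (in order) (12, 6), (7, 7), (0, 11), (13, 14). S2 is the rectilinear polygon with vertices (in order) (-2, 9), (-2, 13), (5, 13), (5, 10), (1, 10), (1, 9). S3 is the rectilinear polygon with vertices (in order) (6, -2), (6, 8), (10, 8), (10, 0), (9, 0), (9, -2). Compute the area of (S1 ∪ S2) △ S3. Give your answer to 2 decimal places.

|S1 ∪ S2| = 73.9904.
|(S1 ∪ S2) ∩ S3| = 4.6143.
|(S1 ∪ S2) △ S3| = 73.9904 + 38 − 9.2286 = 102.76.

102.76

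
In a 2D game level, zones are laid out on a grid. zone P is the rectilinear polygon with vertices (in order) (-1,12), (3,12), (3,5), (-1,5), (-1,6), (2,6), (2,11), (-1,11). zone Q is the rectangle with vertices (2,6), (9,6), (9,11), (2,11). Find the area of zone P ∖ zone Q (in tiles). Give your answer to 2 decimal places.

8.00

|zone P| = 13, |zone P∩zone Q| = 5.
|zone P ∖ zone Q| = |zone P| − |zone P∩zone Q| = 13 − 5 = 8.00.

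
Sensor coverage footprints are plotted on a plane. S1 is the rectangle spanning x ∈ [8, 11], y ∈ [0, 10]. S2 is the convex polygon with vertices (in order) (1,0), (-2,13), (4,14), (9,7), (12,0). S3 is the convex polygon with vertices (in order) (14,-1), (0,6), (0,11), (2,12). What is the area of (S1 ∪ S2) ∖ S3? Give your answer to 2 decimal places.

|S1 ∪ S2| = 137.4667.
|(S1 ∪ S2) ∩ S3| = 52.2889.
|(S1 ∪ S2) ∖ S3| = 137.4667 − 52.2889 = 85.18.

85.18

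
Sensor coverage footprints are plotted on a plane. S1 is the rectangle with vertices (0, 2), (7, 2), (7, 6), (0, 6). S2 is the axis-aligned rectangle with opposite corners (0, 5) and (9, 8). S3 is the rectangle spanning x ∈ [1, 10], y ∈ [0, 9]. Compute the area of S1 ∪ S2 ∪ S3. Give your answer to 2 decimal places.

87.00

By inclusion–exclusion:
Individual areas: |S1| = 28, |S2| = 27, |S3| = 81.
|S1∩S2|: x∈[0,7], y∈[5,6] → 7·1 = 7.
|S1∩S3|: x∈[1,7], y∈[2,6] → 6·4 = 24.
|S2∩S3|: x∈[1,9], y∈[5,8] → 8·3 = 24.
|S1∩S2∩S3| = 6.
|S1 ∪ S2 ∪ S3| = 136 − 55 + 6 = 87.00.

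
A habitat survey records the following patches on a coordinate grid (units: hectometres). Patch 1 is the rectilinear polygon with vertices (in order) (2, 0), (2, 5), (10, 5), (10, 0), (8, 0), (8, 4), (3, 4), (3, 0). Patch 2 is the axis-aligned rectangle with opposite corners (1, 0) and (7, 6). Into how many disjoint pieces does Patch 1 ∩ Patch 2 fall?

Patch 1 ∩ Patch 2 is a single connected region.

1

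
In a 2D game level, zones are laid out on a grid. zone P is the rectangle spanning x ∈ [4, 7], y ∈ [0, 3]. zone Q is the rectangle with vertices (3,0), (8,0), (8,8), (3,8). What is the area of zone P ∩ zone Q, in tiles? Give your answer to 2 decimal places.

9.00

|zone P∩zone Q|: x∈[4,7], y∈[0,3] → 3·3 = 9.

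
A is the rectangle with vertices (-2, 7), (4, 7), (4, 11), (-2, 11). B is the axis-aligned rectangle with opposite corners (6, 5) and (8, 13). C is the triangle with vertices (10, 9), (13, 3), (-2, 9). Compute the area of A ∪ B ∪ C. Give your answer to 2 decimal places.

61.80

By inclusion–exclusion:
Individual areas: |A| = 24, |B| = 16, |C| = 36.
|A∩B| = 0 (no overlap).
|A∩C| = 7.
|B∩C| = 7.2.
|A∩B∩C| = 0.
|A ∪ B ∪ C| = 76 − 14.2 + 0 = 61.80.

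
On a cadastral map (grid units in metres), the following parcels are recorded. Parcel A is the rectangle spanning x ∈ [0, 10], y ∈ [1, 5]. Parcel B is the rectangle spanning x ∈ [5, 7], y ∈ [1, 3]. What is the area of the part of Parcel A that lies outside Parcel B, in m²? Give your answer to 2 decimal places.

|Parcel A∩Parcel B|: x∈[5,7], y∈[1,3] → 2·2 = 4.
|Parcel A| = 40.
|Parcel A ∖ Parcel B| = |Parcel A| − |Parcel A∩Parcel B| = 40 − 4 = 36.00.

36.00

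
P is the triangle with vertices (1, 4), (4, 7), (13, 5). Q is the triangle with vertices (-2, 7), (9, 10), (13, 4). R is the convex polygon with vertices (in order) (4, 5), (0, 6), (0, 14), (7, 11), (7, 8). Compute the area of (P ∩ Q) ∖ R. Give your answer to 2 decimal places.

6.69

|P ∩ Q| = 8.6598.
|(P ∩ Q) ∩ R| = 1.9697.
|(P ∩ Q) ∖ R| = 8.6598 − 1.9697 = 6.69.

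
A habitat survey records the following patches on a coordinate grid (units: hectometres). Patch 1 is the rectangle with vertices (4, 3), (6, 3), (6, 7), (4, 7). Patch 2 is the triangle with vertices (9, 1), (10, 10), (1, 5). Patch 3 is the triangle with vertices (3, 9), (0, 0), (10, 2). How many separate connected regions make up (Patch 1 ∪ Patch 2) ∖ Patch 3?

3

(Patch 1 ∪ Patch 2) ∖ Patch 3 splits into 3 disjoint pieces (area 17.3714, area 0.4935, area 0.2468).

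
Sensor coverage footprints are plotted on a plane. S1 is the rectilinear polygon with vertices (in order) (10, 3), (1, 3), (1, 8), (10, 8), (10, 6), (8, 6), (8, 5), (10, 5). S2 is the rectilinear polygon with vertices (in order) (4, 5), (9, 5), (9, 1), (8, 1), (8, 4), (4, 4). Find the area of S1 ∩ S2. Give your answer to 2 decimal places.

6.00

The intersection is the polygon with vertices (8,3), (8,4), (4,4), (4,5), (8,5), (9,5), (9,3).
By the shoelace formula its area is 6.00.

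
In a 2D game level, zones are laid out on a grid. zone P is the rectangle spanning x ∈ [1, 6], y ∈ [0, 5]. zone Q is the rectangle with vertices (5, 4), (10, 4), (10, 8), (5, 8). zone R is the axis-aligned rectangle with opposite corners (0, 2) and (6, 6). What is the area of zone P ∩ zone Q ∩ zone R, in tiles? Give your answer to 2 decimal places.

1.00

The intersection is the polygon with vertices (6,4), (5,4), (5,5), (6,5).
By the shoelace formula its area is 1.00.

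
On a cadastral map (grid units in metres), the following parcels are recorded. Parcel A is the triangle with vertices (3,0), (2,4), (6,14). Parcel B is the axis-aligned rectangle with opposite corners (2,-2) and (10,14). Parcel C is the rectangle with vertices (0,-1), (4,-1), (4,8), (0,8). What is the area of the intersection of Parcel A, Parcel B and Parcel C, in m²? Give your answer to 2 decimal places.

8.47

The intersection is the polygon with vertices (3.6,8), (4,8), (4,4.667), (3,0), (2,4).
By the shoelace formula its area is 8.47.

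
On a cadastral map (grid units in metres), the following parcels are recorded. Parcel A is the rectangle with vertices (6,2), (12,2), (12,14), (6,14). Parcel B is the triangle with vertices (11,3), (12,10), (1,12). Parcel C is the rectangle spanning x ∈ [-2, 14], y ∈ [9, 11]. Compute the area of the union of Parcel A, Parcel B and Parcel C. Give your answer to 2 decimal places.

95.42

By inclusion–exclusion:
Individual areas: |Parcel A| = 72, |Parcel B| = 39.5, |Parcel C| = 32.
|Parcel A∩Parcel B| = 30.5227.
|Parcel A∩Parcel C|: x∈[6,12], y∈[9,11] → 6·2 = 12.
|Parcel B∩Parcel C| = 14.7341.
|Parcel A∩Parcel B∩Parcel C| = 9.1786.
|Parcel A ∪ Parcel B ∪ Parcel C| = 143.5 − 57.2569 + 9.1786 = 95.42.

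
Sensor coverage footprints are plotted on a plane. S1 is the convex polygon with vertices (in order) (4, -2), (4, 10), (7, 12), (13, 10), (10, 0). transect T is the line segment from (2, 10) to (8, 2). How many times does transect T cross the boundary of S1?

The segment meets the boundary at (4,7.333).

1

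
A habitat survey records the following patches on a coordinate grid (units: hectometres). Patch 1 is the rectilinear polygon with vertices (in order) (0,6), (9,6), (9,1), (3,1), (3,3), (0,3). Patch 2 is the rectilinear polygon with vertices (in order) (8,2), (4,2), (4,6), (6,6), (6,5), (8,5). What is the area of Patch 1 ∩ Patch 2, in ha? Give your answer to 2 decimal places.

14.00

The intersection is the polygon with vertices (6,6), (6,5), (8,5), (8,2), (4,2), (4,6).
By the shoelace formula its area is 14.00.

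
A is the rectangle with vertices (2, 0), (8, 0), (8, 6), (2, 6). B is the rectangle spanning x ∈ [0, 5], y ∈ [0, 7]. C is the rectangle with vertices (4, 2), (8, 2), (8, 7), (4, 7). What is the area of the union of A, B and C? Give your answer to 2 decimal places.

By inclusion–exclusion:
Individual areas: |A| = 36, |B| = 35, |C| = 20.
|A∩B|: x∈[2,5], y∈[0,6] → 3·6 = 18.
|A∩C|: x∈[4,8], y∈[2,6] → 4·4 = 16.
|B∩C|: x∈[4,5], y∈[2,7] → 1·5 = 5.
|A∩B∩C| = 4.
|A ∪ B ∪ C| = 91 − 39 + 4 = 56.00.

56.00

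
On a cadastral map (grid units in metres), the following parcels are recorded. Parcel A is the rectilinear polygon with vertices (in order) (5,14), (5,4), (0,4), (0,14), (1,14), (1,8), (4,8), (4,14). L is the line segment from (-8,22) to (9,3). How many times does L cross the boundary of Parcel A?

The segment meets the boundary at (4,8.588), (1,11.941), (0,13.059), (5,7.471).

4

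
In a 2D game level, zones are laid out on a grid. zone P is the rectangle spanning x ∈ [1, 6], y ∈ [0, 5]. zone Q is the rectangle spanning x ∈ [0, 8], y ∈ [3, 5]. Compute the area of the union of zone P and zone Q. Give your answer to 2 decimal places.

31.00

By inclusion–exclusion:
Individual areas: |zone P| = 25, |zone Q| = 16.
|zone P∩zone Q|: x∈[1,6], y∈[3,5] → 5·2 = 10.
|zone P ∪ zone Q| = 41 − 10 = 31.00.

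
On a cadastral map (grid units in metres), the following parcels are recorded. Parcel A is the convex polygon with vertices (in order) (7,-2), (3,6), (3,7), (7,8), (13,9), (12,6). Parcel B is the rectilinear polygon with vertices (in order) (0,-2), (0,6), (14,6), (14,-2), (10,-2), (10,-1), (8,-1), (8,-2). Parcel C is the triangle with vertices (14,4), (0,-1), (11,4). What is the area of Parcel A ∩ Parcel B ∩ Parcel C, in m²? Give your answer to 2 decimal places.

The intersection is the polygon with vertices (9.816,2.506), (5.515,0.97), (5.296,1.407), (10.651,3.841).
By the shoelace formula its area is 3.67.

3.67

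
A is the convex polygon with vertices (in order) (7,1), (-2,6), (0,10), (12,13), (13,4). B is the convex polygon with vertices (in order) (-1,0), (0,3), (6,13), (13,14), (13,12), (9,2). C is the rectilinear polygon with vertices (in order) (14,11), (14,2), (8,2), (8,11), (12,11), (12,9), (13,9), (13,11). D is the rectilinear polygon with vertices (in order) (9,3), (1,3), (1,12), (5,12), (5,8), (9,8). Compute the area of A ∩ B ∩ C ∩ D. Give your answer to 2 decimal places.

5.00

The intersection is the polygon with vertices (8,8), (9,8), (9,3), (8,3).
By the shoelace formula its area is 5.00.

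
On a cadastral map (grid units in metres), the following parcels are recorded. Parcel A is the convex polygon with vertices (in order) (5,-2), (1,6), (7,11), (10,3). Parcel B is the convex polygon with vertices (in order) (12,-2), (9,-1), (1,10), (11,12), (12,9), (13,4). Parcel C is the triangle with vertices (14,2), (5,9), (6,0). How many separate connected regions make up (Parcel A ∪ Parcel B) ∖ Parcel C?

2

(Parcel A ∪ Parcel B) ∖ Parcel C splits into 2 disjoint pieces (area 74.8227, area 9.8825).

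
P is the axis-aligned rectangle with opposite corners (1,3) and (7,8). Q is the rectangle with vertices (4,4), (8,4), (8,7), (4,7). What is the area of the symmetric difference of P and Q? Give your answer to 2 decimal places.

|P∩Q|: x∈[4,7], y∈[4,7] → 3·3 = 9.
|P △ Q| = |P| + |Q| − 2·|P∩Q| = 30 + 12 − 18 = 24.00.

24.00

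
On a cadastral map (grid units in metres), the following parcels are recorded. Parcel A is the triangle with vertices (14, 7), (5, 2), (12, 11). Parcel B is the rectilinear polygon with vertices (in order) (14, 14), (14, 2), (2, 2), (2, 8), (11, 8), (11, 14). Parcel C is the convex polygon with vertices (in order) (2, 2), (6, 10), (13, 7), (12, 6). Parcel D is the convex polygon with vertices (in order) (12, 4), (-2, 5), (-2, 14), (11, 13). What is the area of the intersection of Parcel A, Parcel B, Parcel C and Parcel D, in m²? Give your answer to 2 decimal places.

9.46

The intersection is the polygon with vertices (10.667,8), (11.6,7.6), (11.787,5.915), (7.758,4.303), (6.842,4.368), (9.667,8).
By the shoelace formula its area is 9.46.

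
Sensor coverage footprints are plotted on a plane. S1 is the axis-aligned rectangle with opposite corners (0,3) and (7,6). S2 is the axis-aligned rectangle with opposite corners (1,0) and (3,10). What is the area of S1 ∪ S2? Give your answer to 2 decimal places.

35.00

By inclusion–exclusion:
Individual areas: |S1| = 21, |S2| = 20.
|S1∩S2|: x∈[1,3], y∈[3,6] → 2·3 = 6.
|S1 ∪ S2| = 41 − 6 = 35.00.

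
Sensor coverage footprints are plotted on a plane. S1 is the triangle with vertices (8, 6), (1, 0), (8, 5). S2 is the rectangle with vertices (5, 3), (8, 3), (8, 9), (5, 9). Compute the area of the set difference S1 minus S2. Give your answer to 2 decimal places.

|S1| = 3.5, |S1∩S2| = 2.3429.
|S1 ∖ S2| = |S1| − |S1∩S2| = 3.5 − 2.3429 = 1.16.

1.16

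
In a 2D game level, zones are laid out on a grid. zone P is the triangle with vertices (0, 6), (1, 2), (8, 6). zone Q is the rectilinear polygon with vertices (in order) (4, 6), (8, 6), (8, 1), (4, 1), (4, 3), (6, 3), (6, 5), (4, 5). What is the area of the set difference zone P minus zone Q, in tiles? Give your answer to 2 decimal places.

12.86

|zone P| = 16, |zone P∩zone Q| = 3.1429.
|zone P ∖ zone Q| = |zone P| − |zone P∩zone Q| = 16 − 3.1429 = 12.86.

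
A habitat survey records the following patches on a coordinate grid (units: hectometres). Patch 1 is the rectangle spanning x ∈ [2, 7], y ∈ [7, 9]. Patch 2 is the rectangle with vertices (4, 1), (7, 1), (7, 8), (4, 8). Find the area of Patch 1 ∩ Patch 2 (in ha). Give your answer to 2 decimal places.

3.00

|Patch 1∩Patch 2|: x∈[4,7], y∈[7,8] → 3·1 = 3.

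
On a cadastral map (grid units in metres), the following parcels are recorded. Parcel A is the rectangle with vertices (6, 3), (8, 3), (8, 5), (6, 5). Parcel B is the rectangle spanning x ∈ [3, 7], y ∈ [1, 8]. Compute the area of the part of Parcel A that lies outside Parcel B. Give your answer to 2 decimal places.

|Parcel A∩Parcel B|: x∈[6,7], y∈[3,5] → 1·2 = 2.
|Parcel A| = 4.
|Parcel A ∖ Parcel B| = |Parcel A| − |Parcel A∩Parcel B| = 4 − 2 = 2.00.

2.00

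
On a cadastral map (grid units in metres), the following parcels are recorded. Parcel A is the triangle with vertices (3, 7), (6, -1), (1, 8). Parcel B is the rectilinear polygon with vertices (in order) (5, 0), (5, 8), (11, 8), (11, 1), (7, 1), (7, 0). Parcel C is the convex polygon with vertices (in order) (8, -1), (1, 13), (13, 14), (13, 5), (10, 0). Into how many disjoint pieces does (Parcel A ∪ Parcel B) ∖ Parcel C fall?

2

(Parcel A ∪ Parcel B) ∖ Parcel C splits into 2 disjoint pieces (area 12.1569, area 0.1333).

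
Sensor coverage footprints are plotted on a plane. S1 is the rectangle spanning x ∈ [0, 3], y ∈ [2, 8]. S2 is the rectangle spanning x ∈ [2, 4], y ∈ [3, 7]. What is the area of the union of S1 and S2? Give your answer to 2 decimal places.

22.00

By inclusion–exclusion:
Individual areas: |S1| = 18, |S2| = 8.
|S1∩S2|: x∈[2,3], y∈[3,7] → 1·4 = 4.
|S1 ∪ S2| = 26 − 4 = 22.00.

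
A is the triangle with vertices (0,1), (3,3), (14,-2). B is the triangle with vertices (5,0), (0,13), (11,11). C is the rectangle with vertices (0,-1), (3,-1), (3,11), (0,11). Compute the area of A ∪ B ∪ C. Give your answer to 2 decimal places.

By inclusion–exclusion:
Individual areas: |A| = 18.5, |B| = 66.5, |C| = 36.
|A∩B| = 1.9743.
|A∩C| = 3.9643.
|B∩C| = 6.4692.
|A∩B∩C| = 0.
|A ∪ B ∪ C| = 121 − 12.4078 + 0 = 108.59.

108.59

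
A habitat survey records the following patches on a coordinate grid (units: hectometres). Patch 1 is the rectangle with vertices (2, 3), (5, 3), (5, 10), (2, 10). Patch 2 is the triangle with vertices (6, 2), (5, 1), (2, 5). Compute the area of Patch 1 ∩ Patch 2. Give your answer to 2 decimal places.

The intersection is the polygon with vertices (3.5,3), (2,5), (4.667,3).
By the shoelace formula its area is 1.17.

1.17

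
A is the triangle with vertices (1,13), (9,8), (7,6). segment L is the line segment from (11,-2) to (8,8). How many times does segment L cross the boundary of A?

The segment meets the boundary at (8.231,7.231).

1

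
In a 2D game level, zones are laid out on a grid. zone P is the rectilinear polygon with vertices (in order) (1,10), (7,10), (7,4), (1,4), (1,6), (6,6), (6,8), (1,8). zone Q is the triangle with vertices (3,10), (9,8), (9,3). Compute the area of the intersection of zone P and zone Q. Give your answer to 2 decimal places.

The intersection is the polygon with vertices (7,5.333), (6,6.5), (6,8), (4.714,8), (3,10), (7,8.667).
By the shoelace formula its area is 5.70.

5.70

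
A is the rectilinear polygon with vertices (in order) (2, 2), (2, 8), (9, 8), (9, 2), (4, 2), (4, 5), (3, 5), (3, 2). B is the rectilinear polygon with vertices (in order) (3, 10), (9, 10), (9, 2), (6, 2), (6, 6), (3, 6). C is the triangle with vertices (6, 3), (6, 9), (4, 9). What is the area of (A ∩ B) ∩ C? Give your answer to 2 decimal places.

|A ∩ B| = 24.
|(A ∩ B) ∩ C| = 2.67.

2.67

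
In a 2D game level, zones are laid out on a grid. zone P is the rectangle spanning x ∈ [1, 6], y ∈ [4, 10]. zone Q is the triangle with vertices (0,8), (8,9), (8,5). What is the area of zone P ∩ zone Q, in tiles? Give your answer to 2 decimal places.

The intersection is the polygon with vertices (6,5.75), (1,7.625), (1,8.125), (6,8.75).
By the shoelace formula its area is 8.75.

8.75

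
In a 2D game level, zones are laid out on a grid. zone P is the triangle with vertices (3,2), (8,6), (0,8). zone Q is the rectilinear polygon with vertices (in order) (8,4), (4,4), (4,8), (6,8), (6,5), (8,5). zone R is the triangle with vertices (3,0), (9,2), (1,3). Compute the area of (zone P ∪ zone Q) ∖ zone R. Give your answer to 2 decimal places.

|zone P ∪ zone Q| = 25.375.
|(zone P ∪ zone Q) ∩ zone R| = 0.4541.
|(zone P ∪ zone Q) ∖ zone R| = 25.375 − 0.4541 = 24.92.

24.92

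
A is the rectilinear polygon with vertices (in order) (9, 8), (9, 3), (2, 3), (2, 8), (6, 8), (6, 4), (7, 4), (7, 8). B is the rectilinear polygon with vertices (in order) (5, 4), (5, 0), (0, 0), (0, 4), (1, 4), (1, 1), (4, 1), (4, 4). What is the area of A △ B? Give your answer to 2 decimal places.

|A| = 31, |B| = 11, |A∩B| = 1.
|A △ B| = |A| + |B| − 2·|A∩B| = 31 + 11 − 2 = 40.00.

40.00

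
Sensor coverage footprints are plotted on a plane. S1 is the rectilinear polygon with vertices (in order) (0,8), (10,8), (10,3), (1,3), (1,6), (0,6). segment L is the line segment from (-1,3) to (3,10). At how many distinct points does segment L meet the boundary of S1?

2

The segment meets the boundary at (1.857,8), (0.714,6).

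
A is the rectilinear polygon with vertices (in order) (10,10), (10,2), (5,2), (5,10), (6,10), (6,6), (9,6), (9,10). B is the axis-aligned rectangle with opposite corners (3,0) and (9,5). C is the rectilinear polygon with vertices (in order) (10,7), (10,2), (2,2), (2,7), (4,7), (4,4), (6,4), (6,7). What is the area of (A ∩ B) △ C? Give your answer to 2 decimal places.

24.00

|A ∩ B| = 12.
|(A ∩ B) ∩ C| = 11.
|(A ∩ B) △ C| = 12 + 34 − 22 = 24.00.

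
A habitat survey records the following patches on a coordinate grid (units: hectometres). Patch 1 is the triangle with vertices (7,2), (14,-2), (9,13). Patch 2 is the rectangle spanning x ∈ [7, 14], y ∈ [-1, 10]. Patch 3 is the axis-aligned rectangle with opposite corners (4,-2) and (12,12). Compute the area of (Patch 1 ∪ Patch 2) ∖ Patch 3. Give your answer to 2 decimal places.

|Patch 1 ∪ Patch 2| = 80.0265.
|(Patch 1 ∪ Patch 2) ∩ Patch 3| = 57.0606.
|(Patch 1 ∪ Patch 2) ∖ Patch 3| = 80.0265 − 57.0606 = 22.97.

22.97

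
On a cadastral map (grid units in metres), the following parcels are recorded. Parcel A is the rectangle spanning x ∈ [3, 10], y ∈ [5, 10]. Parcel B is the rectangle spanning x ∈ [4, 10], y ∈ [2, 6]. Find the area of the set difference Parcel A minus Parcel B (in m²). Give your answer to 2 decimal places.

|Parcel A∩Parcel B|: x∈[4,10], y∈[5,6] → 6·1 = 6.
|Parcel A| = 35.
|Parcel A ∖ Parcel B| = |Parcel A| − |Parcel A∩Parcel B| = 35 − 6 = 29.00.

29.00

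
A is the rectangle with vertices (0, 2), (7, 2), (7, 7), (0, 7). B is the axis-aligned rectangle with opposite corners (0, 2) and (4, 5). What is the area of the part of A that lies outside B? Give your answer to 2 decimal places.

|A∩B|: x∈[0,4], y∈[2,5] → 4·3 = 12.
|A| = 35.
|A ∖ B| = |A| − |A∩B| = 35 − 12 = 23.00.

23.00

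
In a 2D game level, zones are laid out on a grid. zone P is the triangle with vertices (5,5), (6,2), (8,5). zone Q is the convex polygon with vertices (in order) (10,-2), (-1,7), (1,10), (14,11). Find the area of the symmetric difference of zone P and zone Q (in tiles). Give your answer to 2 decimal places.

103.50

|zone P| = 4.5, |zone Q| = 108, |zone P∩zone Q| = 4.5.
|zone P △ zone Q| = |zone P| + |zone Q| − 2·|zone P∩zone Q| = 4.5 + 108 − 9 = 103.50.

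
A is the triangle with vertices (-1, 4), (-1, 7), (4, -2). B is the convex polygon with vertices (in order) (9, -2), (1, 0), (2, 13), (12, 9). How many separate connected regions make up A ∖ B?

2

A ∖ B splits into 2 disjoint pieces (area 5.1004, area 0.3183).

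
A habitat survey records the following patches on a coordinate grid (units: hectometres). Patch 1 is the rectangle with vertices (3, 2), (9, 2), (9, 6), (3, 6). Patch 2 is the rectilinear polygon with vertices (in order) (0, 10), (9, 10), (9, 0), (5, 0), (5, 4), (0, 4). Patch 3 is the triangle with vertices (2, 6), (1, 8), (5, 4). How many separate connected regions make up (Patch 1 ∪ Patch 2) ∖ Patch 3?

(Patch 1 ∪ Patch 2) ∖ Patch 3 is a single connected region.

1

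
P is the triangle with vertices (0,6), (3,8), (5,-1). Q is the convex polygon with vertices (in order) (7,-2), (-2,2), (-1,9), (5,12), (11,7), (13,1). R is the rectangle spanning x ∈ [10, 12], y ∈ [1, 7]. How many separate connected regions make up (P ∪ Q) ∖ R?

(P ∪ Q) ∖ R is a single connected region.

1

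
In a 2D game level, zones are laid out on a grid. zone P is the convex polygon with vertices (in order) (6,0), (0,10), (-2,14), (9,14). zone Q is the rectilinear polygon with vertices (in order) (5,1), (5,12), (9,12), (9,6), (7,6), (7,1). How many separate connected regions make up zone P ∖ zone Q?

zone P ∖ zone Q splits into 3 disjoint pieces (area 0.4071, area 52.4048, area 0.1905).

3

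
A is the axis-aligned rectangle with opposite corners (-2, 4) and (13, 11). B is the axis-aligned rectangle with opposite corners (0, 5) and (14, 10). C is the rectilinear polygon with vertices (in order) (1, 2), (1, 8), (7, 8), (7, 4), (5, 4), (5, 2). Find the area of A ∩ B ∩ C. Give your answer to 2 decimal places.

The intersection is the polygon with vertices (1,5), (1,8), (7,8), (7,5).
By the shoelace formula its area is 18.00.

18.00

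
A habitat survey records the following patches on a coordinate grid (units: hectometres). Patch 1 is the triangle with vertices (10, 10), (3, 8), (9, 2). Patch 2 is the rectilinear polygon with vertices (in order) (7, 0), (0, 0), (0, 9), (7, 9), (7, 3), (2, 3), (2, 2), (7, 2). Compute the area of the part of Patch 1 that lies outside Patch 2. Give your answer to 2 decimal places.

16.75

|Patch 1| = 27, |Patch 1∩Patch 2| = 10.25.
|Patch 1 ∖ Patch 2| = |Patch 1| − |Patch 1∩Patch 2| = 27 − 10.25 = 16.75.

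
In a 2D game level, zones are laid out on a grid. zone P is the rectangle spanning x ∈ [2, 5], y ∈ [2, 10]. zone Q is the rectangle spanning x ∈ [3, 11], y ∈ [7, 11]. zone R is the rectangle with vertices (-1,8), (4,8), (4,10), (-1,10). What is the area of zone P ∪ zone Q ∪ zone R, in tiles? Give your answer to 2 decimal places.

By inclusion–exclusion:
Individual areas: |zone P| = 24, |zone Q| = 32, |zone R| = 10.
|zone P∩zone Q|: x∈[3,5], y∈[7,10] → 2·3 = 6.
|zone P∩zone R|: x∈[2,4], y∈[8,10] → 2·2 = 4.
|zone Q∩zone R|: x∈[3,4], y∈[8,10] → 1·2 = 2.
|zone P∩zone Q∩zone R| = 2.
|zone P ∪ zone Q ∪ zone R| = 66 − 12 + 2 = 56.00.

56.00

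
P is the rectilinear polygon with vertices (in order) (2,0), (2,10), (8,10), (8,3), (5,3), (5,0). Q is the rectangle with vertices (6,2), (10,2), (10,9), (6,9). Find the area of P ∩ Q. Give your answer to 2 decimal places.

The intersection is the polygon with vertices (8,3), (6,3), (6,9), (8,9).
By the shoelace formula its area is 12.00.

12.00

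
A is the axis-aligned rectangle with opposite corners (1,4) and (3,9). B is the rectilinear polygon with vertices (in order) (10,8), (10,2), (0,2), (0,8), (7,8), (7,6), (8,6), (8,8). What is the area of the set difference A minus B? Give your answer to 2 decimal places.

|A| = 10, |A∩B| = 8.
|A ∖ B| = |A| − |A∩B| = 10 − 8 = 2.00.

2.00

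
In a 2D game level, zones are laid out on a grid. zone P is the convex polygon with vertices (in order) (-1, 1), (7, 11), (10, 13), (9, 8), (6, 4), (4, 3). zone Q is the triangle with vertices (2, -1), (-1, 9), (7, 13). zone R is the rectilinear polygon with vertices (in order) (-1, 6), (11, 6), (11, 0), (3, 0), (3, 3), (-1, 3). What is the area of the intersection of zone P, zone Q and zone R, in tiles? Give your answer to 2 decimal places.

The intersection is the polygon with vertices (3.333,2.733), (3,2.6), (3,3), (0.8,3), (0.746,3.182), (3,6), (4.5,6).
By the shoelace formula its area is 6.60.

6.60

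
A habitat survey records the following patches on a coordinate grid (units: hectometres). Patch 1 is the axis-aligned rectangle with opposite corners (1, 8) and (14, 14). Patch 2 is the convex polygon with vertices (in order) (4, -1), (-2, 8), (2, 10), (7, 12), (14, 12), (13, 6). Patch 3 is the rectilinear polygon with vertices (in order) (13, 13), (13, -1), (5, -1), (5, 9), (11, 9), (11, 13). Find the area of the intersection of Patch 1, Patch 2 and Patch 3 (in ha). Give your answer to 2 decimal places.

14.00

The intersection is the polygon with vertices (13,12), (13,8), (5,8), (5,9), (11,9), (11,12).
By the shoelace formula its area is 14.00.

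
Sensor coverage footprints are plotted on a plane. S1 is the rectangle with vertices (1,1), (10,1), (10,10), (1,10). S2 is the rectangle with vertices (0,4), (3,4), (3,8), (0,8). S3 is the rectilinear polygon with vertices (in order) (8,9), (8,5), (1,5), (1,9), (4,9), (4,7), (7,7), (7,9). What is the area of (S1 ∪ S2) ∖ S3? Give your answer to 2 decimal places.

63.00

|S1 ∪ S2| = 85.
|(S1 ∪ S2) ∩ S3| = 22.
|(S1 ∪ S2) ∖ S3| = 85 − 22 = 63.00.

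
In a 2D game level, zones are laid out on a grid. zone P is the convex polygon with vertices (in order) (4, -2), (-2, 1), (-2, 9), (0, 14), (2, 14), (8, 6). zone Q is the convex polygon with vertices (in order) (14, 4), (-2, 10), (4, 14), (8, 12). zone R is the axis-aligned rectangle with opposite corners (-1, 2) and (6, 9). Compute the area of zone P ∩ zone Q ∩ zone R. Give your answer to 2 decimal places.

5.29

The intersection is the polygon with vertices (6,8.667), (6,7), (0.667,9), (5.75,9).
By the shoelace formula its area is 5.29.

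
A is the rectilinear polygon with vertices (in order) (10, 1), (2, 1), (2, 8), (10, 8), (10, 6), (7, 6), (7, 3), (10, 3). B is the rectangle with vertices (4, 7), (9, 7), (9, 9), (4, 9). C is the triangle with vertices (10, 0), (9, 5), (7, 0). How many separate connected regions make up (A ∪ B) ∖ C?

2

(A ∪ B) ∖ C splits into 2 disjoint pieces (area 47.6, area 0.8).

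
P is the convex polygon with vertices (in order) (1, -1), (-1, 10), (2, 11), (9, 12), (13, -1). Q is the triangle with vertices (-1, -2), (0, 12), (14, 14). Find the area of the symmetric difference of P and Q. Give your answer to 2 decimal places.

|P| = 137, |Q| = 97, |P∩Q| = 67.4132.
|P △ Q| = |P| + |Q| − 2·|P∩Q| = 137 + 97 − 134.8264 = 99.17.

99.17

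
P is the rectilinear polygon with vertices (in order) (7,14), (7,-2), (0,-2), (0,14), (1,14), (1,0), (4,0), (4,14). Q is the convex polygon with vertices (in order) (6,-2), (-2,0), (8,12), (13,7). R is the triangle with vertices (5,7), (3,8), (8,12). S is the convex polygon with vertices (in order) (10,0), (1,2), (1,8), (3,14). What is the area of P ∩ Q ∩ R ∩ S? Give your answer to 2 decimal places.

1.40

The intersection is the polygon with vertices (5,7), (4.176,7.412), (5.5,9), (5.818,8.364).
By the shoelace formula its area is 1.40.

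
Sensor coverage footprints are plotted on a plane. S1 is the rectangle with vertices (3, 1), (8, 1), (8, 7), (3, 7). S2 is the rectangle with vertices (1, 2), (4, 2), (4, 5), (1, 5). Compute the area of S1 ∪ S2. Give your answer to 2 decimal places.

36.00

By inclusion–exclusion:
Individual areas: |S1| = 30, |S2| = 9.
|S1∩S2|: x∈[3,4], y∈[2,5] → 1·3 = 3.
|S1 ∪ S2| = 39 − 3 = 36.00.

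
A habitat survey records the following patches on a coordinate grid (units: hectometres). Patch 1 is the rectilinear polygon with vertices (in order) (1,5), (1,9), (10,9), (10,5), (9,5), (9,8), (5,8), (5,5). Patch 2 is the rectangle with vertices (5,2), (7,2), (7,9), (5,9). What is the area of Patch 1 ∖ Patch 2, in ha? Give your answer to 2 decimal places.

22.00

|Patch 1| = 24, |Patch 1∩Patch 2| = 2.
|Patch 1 ∖ Patch 2| = |Patch 1| − |Patch 1∩Patch 2| = 24 − 2 = 22.00.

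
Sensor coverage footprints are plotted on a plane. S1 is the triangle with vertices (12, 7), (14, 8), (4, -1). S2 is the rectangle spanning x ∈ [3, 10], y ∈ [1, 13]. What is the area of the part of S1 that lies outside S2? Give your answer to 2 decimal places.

|S1| = 4, |S1∩S2| = 1.5778.
|S1 ∖ S2| = |S1| − |S1∩S2| = 4 − 1.5778 = 2.42.

2.42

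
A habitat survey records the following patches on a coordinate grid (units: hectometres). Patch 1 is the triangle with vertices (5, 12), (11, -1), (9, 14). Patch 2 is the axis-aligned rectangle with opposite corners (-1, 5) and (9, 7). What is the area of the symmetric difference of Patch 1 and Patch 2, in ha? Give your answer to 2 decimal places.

|Patch 1| = 32, |Patch 2| = 20, |Patch 1∩Patch 2| = 2.4615.
|Patch 1 △ Patch 2| = |Patch 1| + |Patch 2| − 2·|Patch 1∩Patch 2| = 32 + 20 − 4.9231 = 47.08.

47.08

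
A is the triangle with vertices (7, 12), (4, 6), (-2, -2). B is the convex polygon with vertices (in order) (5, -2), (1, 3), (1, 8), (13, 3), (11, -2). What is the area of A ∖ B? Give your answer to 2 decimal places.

|A| = 6, |A∩B| = 2.8564.
|A ∖ B| = |A| − |A∩B| = 6 − 2.8564 = 3.14.

3.14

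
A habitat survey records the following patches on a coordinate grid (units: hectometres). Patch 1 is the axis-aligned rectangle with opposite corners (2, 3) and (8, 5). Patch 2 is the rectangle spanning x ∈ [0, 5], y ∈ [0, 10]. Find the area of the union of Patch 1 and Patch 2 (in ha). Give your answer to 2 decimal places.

56.00

By inclusion–exclusion:
Individual areas: |Patch 1| = 12, |Patch 2| = 50.
|Patch 1∩Patch 2|: x∈[2,5], y∈[3,5] → 3·2 = 6.
|Patch 1 ∪ Patch 2| = 62 − 6 = 56.00.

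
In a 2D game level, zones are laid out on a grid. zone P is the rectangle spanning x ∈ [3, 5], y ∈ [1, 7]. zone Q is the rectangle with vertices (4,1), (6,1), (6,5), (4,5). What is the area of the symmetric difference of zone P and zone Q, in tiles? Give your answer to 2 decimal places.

12.00

|zone P∩zone Q|: x∈[4,5], y∈[1,5] → 1·4 = 4.
|zone P △ zone Q| = |zone P| + |zone Q| − 2·|zone P∩zone Q| = 12 + 8 − 8 = 12.00.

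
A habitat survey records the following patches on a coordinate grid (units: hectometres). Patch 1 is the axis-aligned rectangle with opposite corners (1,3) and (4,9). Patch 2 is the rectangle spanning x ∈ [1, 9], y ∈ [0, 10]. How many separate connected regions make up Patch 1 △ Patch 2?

1

Patch 1 △ Patch 2 is a single connected region.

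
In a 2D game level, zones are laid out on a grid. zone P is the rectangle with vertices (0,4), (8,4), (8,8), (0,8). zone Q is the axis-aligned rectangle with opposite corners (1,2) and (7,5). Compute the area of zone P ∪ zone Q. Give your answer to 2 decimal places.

44.00

By inclusion–exclusion:
Individual areas: |zone P| = 32, |zone Q| = 18.
|zone P∩zone Q|: x∈[1,7], y∈[4,5] → 6·1 = 6.
|zone P ∪ zone Q| = 50 − 6 = 44.00.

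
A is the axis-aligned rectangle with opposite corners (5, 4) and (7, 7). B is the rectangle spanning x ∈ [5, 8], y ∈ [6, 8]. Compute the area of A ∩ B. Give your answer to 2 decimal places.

|A∩B|: x∈[5,7], y∈[6,7] → 2·1 = 2.

2.00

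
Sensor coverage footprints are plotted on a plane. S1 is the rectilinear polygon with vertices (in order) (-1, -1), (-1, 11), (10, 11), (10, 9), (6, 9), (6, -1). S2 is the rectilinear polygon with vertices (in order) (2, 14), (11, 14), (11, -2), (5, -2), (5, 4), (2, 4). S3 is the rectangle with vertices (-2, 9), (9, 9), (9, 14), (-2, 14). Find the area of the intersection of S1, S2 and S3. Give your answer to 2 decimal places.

14.00

The intersection is the polygon with vertices (6,9), (2,9), (2,11), (9,11), (9,9).
By the shoelace formula its area is 14.00.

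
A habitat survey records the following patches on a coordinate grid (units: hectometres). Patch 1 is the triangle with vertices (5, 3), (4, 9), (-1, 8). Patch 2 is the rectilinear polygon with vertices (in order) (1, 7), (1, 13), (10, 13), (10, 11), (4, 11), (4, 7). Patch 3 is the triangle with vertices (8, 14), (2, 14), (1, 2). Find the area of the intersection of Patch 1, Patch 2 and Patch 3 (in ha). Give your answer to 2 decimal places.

The intersection is the polygon with vertices (4,7.143), (3.917,7), (1.417,7), (1.542,8.508), (4,9).
By the shoelace formula its area is 4.40.

4.40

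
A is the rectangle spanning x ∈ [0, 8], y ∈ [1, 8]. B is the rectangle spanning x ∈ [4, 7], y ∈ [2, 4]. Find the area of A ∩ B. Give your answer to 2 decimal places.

6.00

|A∩B|: x∈[4,7], y∈[2,4] → 3·2 = 6.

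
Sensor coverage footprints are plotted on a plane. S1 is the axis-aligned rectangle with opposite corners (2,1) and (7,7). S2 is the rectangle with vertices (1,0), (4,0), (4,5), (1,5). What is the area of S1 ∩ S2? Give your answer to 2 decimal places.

8.00

|S1∩S2|: x∈[2,4], y∈[1,5] → 2·4 = 8.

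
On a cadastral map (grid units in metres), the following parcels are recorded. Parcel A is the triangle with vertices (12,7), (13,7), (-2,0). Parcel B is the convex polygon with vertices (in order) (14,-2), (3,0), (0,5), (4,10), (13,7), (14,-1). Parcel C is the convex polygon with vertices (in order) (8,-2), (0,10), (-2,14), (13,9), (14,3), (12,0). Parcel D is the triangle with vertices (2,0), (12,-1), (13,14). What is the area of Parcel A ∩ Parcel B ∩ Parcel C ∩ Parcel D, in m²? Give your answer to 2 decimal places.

2.73

The intersection is the polygon with vertices (4.525,3.213), (4.588,3.294), (12,7), (12.533,7), (12.518,6.775), (4.61,3.085).
By the shoelace formula its area is 2.73.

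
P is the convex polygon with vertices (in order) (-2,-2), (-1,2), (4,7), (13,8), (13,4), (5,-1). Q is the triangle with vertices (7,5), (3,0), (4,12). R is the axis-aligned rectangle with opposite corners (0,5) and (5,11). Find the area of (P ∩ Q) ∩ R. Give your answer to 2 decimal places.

2.96

The region (P ∩ Q) ∩ R is the polygon with vertices (5,7.111), (5,5), (3.417,5), (3.546,6.545), (4,7).
By the shoelace formula its area is 2.96.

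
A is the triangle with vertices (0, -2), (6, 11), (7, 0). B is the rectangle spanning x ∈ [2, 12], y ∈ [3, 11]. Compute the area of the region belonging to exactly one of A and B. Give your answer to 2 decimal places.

|A| = 39.5, |B| = 80, |A∩B| = 17.6783.
|A △ B| = |A| + |B| − 2·|A∩B| = 39.5 + 80 − 35.3566 = 84.14.

84.14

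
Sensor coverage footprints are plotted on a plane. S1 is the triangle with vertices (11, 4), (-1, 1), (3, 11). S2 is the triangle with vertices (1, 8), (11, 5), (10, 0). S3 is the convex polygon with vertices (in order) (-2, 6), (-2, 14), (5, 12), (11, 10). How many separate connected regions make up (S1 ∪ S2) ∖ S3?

1

(S1 ∪ S2) ∖ S3 is a single connected region.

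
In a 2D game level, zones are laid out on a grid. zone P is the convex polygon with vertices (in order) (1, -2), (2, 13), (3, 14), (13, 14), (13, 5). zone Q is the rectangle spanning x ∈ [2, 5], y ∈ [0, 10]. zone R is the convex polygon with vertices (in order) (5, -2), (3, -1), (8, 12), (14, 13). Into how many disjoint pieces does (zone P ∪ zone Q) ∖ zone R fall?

(zone P ∪ zone Q) ∖ zone R splits into 2 disjoint pieces (area 72.2431, area 18.5128).

2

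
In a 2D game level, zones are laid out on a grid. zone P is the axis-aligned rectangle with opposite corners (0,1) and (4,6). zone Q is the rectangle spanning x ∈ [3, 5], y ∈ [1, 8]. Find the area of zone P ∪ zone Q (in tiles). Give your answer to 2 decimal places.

29.00

By inclusion–exclusion:
Individual areas: |zone P| = 20, |zone Q| = 14.
|zone P∩zone Q|: x∈[3,4], y∈[1,6] → 1·5 = 5.
|zone P ∪ zone Q| = 34 − 5 = 29.00.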